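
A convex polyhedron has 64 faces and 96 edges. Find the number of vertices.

Here V − E + F = 2.
V = 2 + E − F = 2 + 96 − 64 = 34.

34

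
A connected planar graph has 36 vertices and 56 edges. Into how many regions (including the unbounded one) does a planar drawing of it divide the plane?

Euler's formula for a connected plane graph: V − E + F = 2, so F = 2 − 36 + 56 = 22.

22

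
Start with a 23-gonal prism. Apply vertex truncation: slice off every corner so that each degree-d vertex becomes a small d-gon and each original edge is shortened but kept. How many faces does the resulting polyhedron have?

The base solid has V = 46, E = 69, F = 25.
Truncation replaces each original edge-end by a new vertex, so V′ = 2E = 138.
Each original edge survives, and each old vertex of degree d contributes d new edges; summing degrees gives Σd = 2E, so E′ = E + 2E = 3E = 207.
Each original face survives and each original vertex becomes one new face: F′ = F + V = 71.

71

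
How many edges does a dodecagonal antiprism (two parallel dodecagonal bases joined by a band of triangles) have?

An antiprism on an n-gon has two n-gon caps and 2n triangles: V = 2·12 = 24, E = 4·12 = 48, F = 2·12 + 2 = 26.

48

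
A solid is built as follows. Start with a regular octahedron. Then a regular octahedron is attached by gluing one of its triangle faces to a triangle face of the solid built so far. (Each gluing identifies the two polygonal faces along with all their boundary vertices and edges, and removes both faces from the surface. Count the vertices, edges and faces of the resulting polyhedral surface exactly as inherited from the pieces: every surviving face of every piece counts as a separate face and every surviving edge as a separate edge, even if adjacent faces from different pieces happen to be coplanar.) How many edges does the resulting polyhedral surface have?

A regular octahedron: V=6, E=12, F=8.
Attach a regular octahedron (V=6, E=12, F=8) along a 3-gon: merge 3 vertices and 3 edges, delete both glued faces → V=9, E=21, F=14.
Check: V − E + F = 9 − 21 + 14 = 2.

21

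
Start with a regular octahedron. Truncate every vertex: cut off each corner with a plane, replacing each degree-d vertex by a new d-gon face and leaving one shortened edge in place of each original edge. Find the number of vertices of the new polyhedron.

24

The base solid has V = 6, E = 12, F = 8.
Truncation replaces each original edge-end by a new vertex, so V′ = 2E = 24.
Each original edge survives, and each old vertex of degree d contributes d new edges; summing degrees gives Σd = 2E, so E′ = E + 2E = 3E = 36.
Each original face survives and each original vertex becomes one new face: F′ = F + V = 14.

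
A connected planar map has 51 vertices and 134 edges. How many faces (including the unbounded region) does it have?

Euler's formula for a connected plane graph: V − E + F = 2, so F = 2 − 51 + 134 = 85.

85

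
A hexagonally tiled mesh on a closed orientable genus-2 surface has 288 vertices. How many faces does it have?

χ = 2 − 2·2 = -2, and every face is a hexagon so 6F = 2E.
V − E + F = -2 with E = 6F/2 gives 288 − (6/2 − 1)·F = -2, so F = 145 and E = 435.

145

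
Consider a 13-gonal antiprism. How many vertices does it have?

An antiprism on an n-gon has two n-gon caps and 2n triangles: V = 2·13 = 26, E = 4·13 = 52, F = 2·13 + 2 = 28.

26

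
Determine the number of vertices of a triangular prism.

A prism on an n-gon has two n-gon bases and n rectangular sides: V = 2·3 = 6, E = 3·3 = 9, F = 3 + 2 = 5.

6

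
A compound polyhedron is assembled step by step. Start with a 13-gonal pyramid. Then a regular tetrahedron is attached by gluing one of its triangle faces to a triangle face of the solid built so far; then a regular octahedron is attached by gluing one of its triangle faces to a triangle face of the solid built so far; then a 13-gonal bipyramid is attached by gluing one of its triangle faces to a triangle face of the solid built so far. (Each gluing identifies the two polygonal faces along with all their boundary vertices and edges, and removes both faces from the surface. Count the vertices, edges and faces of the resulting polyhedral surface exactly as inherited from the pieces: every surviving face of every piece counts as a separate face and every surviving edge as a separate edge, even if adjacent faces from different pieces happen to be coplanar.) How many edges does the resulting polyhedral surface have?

74

A 13-gonal pyramid: V=14, E=26, F=14.
Attach a regular tetrahedron (V=4, E=6, F=4) along a 3-gon: merge 3 vertices and 3 edges, delete both glued faces → V=15, E=29, F=16.
Attach a regular octahedron (V=6, E=12, F=8) along a 3-gon: merge 3 vertices and 3 edges, delete both glued faces → V=18, E=38, F=22.
Attach a 13-gonal bipyramid (V=15, E=39, F=26) along a 3-gon: merge 3 vertices and 3 edges, delete both glued faces → V=30, E=74, F=46.
Check: V − E + F = 30 − 74 + 46 = 2.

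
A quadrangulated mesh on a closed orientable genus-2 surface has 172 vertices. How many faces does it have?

174

χ = 2 − 2·2 = -2, and every face is a square so 4F = 2E.
V − E + F = -2 with E = 4F/2 gives 172 − (4/2 − 1)·F = -2, so F = 174 and E = 348.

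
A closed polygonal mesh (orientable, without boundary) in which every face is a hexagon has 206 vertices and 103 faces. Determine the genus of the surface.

1

Every face is a hexagon, so 2E = 6·103 = 618, giving E = 309.
χ = V − E + F = 206 − 309 + 103 = 0.
For a closed orientable surface χ = 2 − 2g, so g = (2 − (0))/2 = 1.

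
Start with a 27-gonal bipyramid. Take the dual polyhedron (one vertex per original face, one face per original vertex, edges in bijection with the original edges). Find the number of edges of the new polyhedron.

81

The base solid has V = 29, E = 81, F = 54.
The dual swaps V and F and preserves E: V′ = F = 54, E′ = E = 81, F′ = V = 29.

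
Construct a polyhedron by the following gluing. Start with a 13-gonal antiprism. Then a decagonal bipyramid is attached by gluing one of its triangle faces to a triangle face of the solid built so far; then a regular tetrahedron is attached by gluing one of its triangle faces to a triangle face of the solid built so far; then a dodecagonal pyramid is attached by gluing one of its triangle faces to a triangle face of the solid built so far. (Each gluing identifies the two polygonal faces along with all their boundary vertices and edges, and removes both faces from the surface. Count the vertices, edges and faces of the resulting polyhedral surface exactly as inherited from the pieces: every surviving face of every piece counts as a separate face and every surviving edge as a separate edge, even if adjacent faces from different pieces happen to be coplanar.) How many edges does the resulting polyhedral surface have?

A 13-gonal antiprism: V=26, E=52, F=28.
Attach a decagonal bipyramid (V=12, E=30, F=20) along a 3-gon: merge 3 vertices and 3 edges, delete both glued faces → V=35, E=79, F=46.
Attach a regular tetrahedron (V=4, E=6, F=4) along a 3-gon: merge 3 vertices and 3 edges, delete both glued faces → V=36, E=82, F=48.
Attach a dodecagonal pyramid (V=13, E=24, F=13) along a 3-gon: merge 3 vertices and 3 edges, delete both glued faces → V=46, E=103, F=59.
Check: V − E + F = 46 − 103 + 59 = 2.

103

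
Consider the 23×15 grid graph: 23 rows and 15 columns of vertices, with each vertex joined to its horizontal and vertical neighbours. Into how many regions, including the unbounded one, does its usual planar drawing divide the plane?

The grid has V = 23·15 = 345 vertices and E = 23·14 + 15·22 = 652 edges.
F = 2 − V + E = 2 − 345 + 652 = 309.

309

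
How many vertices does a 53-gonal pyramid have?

54

A pyramid on an n-gon base has one n-gon and n triangles: V = 53 + 1 = 54, E = 2·53 = 106, F = 53 + 1 = 54.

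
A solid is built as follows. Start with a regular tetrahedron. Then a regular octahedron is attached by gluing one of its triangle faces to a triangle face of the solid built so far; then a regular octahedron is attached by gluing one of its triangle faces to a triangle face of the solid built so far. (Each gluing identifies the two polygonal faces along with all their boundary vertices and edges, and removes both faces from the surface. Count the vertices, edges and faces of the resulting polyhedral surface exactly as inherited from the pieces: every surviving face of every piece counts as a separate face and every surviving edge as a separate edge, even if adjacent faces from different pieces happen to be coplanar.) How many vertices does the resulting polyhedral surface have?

A regular tetrahedron: V=4, E=6, F=4.
Attach a regular octahedron (V=6, E=12, F=8) along a 3-gon: merge 3 vertices and 3 edges, delete both glued faces → V=7, E=15, F=10.
Attach a regular octahedron (V=6, E=12, F=8) along a 3-gon: merge 3 vertices and 3 edges, delete both glued faces → V=10, E=24, F=16.
Check: V − E + F = 10 − 24 + 16 = 2.

10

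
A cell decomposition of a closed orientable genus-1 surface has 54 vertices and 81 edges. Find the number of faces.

For a closed orientable surface of genus 1, χ = 2 − 2·1 = 0.
F = 0 − V + E = 0 − 54 + 81 = 27.

27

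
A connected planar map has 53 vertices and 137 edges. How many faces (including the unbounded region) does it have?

Euler's formula for a connected plane graph: V − E + F = 2, so F = 2 − 53 + 137 = 86.

86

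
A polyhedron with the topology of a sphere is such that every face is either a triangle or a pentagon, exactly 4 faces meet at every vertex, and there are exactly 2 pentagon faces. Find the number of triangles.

10

Let x be the number of triangles; then F = 2 + x.
Edge–face incidences: 2E = 5·2 + 3·x = 10 + 3x.
Every vertex has degree 4, so 4V = 2E.
Euler: V − E + F = 2 ⇒ (2E)/4 − E + (2 + x) = 2.
Multiply by 8: 2·(2E) − 4·(2E) + 8·(2 + x) = 16, i.e. 16 + 8x − 2·(10 + 3x) = 16.
Collecting terms: 2x − 4 = 16, so 2x = 20, so x = 10.
Then 2E = 10 + 3·10 = 40, so E = 20, V = 2E/4 = 10, F = 2 + 10 = 12.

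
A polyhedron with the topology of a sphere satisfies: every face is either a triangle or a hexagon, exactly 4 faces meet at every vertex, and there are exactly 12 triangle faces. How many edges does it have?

24

Let x be the number of hexagons; then F = 12 + x.
Edge–face incidences: 2E = 3·12 + 6·x = 36 + 6x.
Every vertex has degree 4, so 4V = 2E.
Euler: V − E + F = 2 ⇒ (2E)/4 − E + (12 + x) = 2.
Multiply by 8: 2·(2E) − 4·(2E) + 8·(12 + x) = 16, i.e. 96 + 8x − 2·(36 + 6x) = 16.
Collecting terms: −4x + 24 = 16, so −4x = −8, so x = 2.
Then 2E = 36 + 6·2 = 48, so E = 24, V = 2E/4 = 12, F = 12 + 2 = 14.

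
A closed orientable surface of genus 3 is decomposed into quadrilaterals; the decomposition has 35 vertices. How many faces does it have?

χ = 2 − 2·3 = -4, and every face is a square so 4F = 2E.
V − E + F = -4 with E = 4F/2 gives 35 − (4/2 − 1)·F = -4, so F = 39 and E = 78.

39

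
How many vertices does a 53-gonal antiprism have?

An antiprism on an n-gon has two n-gon caps and 2n triangles: V = 2·53 = 106, E = 4·53 = 212, F = 2·53 + 2 = 108.

106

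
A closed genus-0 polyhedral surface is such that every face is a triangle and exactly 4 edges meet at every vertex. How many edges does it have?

12

Each face has 3 edges and each edge borders two faces, so 2E = 3F.
Each vertex has degree 4, so 4V = 2E and hence V = 3F/4.
Euler: V − E + F = 2 ⇒ (3F/4) − (3F/2) + F = 2.
Multiply by 8: (6 − 12 + 8)F = 16, i.e. 2F = 16.
So F = 8, E = 3·8/2 = 12, V = 3·8/4 = 6.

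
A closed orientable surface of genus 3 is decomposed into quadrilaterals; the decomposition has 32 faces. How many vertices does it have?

28

χ = 2 − 2·3 = -4, and every face is a square so 4F = 2E.
E = 4·32/2 = 64. Then V = -4 + E − F = -4 + 64 − 32 = 28.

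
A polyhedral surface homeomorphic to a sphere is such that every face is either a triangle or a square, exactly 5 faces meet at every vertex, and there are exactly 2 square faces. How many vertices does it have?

16

Let x be the number of triangles; then F = 2 + x.
Edge–face incidences: 2E = 4·2 + 3·x = 8 + 3x.
Every vertex has degree 5, so 5V = 2E.
Euler: V − E + F = 2 ⇒ (2E)/5 − E + (2 + x) = 2.
Multiply by 10: 2·(2E) − 5·(2E) + 10·(2 + x) = 20, i.e. 20 + 10x − 3·(8 + 3x) = 20.
Collecting terms: x − 4 = 20, so x = 24.
Then 2E = 8 + 3·24 = 80, so E = 40, V = 2E/5 = 16, F = 2 + 24 = 26.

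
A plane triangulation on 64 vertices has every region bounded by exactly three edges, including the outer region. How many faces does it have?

In a plane triangulation 3F = 2E and V − E + F = 2, so F = 2V − 4 = 2·64 − 4 = 124.

124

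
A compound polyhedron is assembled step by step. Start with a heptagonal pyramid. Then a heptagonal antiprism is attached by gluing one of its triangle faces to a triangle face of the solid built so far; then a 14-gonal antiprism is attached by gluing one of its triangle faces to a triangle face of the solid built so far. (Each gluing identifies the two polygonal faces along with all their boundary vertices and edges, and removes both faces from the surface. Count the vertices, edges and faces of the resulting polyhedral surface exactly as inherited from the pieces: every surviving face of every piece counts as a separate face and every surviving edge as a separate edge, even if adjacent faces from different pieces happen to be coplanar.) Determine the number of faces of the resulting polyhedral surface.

50

A heptagonal pyramid: V=8, E=14, F=8.
Attach a heptagonal antiprism (V=14, E=28, F=16) along a 3-gon: merge 3 vertices and 3 edges, delete both glued faces → V=19, E=39, F=22.
Attach a 14-gonal antiprism (V=28, E=56, F=30) along a 3-gon: merge 3 vertices and 3 edges, delete both glued faces → V=44, E=92, F=50.
Check: V − E + F = 44 − 92 + 50 = 2.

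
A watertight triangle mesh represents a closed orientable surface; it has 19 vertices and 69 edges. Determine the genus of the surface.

3

Every face is a triangle and each edge borders two faces, so 3F = 2·69, giving F = 46.
χ = V − E + F = 19 − 69 + 46 = -4.
For a closed orientable surface χ = 2 − 2g, so g = (2 − (-4))/2 = 3.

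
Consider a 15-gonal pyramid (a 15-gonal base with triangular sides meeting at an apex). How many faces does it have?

16

A pyramid on an n-gon base has one n-gon and n triangles: V = 15 + 1 = 16, E = 2·15 = 30, F = 15 + 1 = 16.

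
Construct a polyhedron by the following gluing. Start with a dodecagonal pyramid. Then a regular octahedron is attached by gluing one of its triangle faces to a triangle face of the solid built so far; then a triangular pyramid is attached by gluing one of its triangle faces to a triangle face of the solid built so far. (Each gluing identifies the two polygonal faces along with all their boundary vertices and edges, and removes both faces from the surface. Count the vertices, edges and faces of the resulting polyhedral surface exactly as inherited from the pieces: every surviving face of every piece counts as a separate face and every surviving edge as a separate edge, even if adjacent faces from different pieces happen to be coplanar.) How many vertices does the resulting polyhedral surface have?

17

A dodecagonal pyramid: V=13, E=24, F=13.
Attach a regular octahedron (V=6, E=12, F=8) along a 3-gon: merge 3 vertices and 3 edges, delete both glued faces → V=16, E=33, F=19.
Attach a triangular pyramid (V=4, E=6, F=4) along a 3-gon: merge 3 vertices and 3 edges, delete both glued faces → V=17, E=36, F=21.
Check: V − E + F = 17 − 36 + 21 = 2.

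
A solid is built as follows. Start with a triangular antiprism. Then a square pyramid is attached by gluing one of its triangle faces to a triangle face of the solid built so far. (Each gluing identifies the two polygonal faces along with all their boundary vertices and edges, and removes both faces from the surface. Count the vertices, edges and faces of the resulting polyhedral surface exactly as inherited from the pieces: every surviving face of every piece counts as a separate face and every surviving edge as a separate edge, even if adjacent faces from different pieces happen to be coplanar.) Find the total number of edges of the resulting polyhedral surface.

A triangular antiprism: V=6, E=12, F=8.
Attach a square pyramid (V=5, E=8, F=5) along a 3-gon: merge 3 vertices and 3 edges, delete both glued faces → V=8, E=17, F=11.
Check: V − E + F = 8 − 17 + 11 = 2.

17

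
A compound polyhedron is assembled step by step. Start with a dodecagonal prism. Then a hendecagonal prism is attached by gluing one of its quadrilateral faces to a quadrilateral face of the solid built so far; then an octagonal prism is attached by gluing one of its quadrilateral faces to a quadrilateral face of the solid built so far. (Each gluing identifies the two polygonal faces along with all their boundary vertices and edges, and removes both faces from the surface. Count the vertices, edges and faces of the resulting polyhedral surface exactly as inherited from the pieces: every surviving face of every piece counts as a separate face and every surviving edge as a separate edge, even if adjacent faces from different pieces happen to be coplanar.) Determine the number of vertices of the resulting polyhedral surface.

54

A dodecagonal prism: V=24, E=36, F=14.
Attach a hendecagonal prism (V=22, E=33, F=13) along a 4-gon: merge 4 vertices and 4 edges, delete both glued faces → V=42, E=65, F=25.
Attach an octagonal prism (V=16, E=24, F=10) along a 4-gon: merge 4 vertices and 4 edges, delete both glued faces → V=54, E=85, F=33.
Check: V − E + F = 54 − 85 + 33 = 2.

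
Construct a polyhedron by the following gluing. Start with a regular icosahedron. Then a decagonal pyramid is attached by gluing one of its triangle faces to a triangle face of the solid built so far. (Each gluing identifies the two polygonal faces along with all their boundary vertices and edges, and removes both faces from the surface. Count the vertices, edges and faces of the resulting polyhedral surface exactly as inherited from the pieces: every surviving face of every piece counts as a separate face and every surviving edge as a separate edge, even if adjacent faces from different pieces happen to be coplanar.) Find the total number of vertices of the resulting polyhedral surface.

20

A regular icosahedron: V=12, E=30, F=20.
Attach a decagonal pyramid (V=11, E=20, F=11) along a 3-gon: merge 3 vertices and 3 edges, delete both glued faces → V=20, E=47, F=29.
Check: V − E + F = 20 − 47 + 29 = 2.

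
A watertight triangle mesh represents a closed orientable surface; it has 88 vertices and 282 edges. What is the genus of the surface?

4

Every face is a triangle and each edge borders two faces, so 3F = 2·282, giving F = 188.
χ = V − E + F = 88 − 282 + 188 = -6.
For a closed orientable surface χ = 2 − 2g, so g = (2 − (-6))/2 = 4.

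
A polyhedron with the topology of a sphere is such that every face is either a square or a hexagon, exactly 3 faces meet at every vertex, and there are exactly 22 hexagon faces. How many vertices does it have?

52

Let x be the number of squares; then F = 22 + x.
Edge–face incidences: 2E = 6·22 + 4·x = 132 + 4x.
Every vertex has degree 3, so 3V = 2E.
Euler: V − E + F = 2 ⇒ (2E)/3 − E + (22 + x) = 2.
Multiply by 6: 2·(2E) − 3·(2E) + 6·(22 + x) = 12, i.e. 132 + 6x − (132 + 4x) = 12.
Collecting terms: 2x = 12, so x = 6.
Then 2E = 132 + 4·6 = 156, so E = 78, V = 2E/3 = 52, F = 22 + 6 = 28.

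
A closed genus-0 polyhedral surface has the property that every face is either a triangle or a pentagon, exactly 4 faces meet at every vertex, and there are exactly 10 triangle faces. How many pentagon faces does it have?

2

Let x be the number of pentagons; then F = 10 + x.
Edge–face incidences: 2E = 3·10 + 5·x = 30 + 5x.
Every vertex has degree 4, so 4V = 2E.
Euler: V − E + F = 2 ⇒ (2E)/4 − E + (10 + x) = 2.
Multiply by 8: 2·(2E) − 4·(2E) + 8·(10 + x) = 16, i.e. 80 + 8x − 2·(30 + 5x) = 16.
Collecting terms: −2x + 20 = 16, so −2x = −4, so x = 2.
Then 2E = 30 + 5·2 = 40, so E = 20, V = 2E/4 = 10, F = 10 + 2 = 12.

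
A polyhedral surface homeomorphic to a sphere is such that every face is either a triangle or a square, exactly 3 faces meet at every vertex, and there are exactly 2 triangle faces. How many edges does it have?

9

Let x be the number of squares; then F = 2 + x.
Edge–face incidences: 2E = 3·2 + 4·x = 6 + 4x.
Every vertex has degree 3, so 3V = 2E.
Euler: V − E + F = 2 ⇒ (2E)/3 − E + (2 + x) = 2.
Multiply by 6: 2·(2E) − 3·(2E) + 6·(2 + x) = 12, i.e. 12 + 6x − (6 + 4x) = 12.
Collecting terms: 2x + 6 = 12, so 2x = 6, so x = 3.
Then 2E = 6 + 4·3 = 18, so E = 9, V = 2E/3 = 6, F = 2 + 3 = 5.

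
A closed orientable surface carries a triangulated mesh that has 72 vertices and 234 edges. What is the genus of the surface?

Every face is a triangle and each edge borders two faces, so 3F = 2·234, giving F = 156.
χ = V − E + F = 72 − 234 + 156 = -6.
For a closed orientable surface χ = 2 − 2g, so g = (2 − (-6))/2 = 4.

4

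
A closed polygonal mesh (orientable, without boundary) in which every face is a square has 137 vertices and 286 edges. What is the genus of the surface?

Every face is a square and each edge borders two faces, so 4F = 2·286, giving F = 143.
χ = V − E + F = 137 − 286 + 143 = -6.
For a closed orientable surface χ = 2 − 2g, so g = (2 − (-6))/2 = 4.

4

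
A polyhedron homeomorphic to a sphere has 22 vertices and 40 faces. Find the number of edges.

60

Here V − E + F = 2.
E = V + F − (2) = 22 + 40 − (2) = 60.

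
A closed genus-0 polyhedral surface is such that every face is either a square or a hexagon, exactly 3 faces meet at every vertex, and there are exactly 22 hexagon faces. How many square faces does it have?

Let x be the number of squares; then F = 22 + x.
Edge–face incidences: 2E = 6·22 + 4·x = 132 + 4x.
Every vertex has degree 3, so 3V = 2E.
Euler: V − E + F = 2 ⇒ (2E)/3 − E + (22 + x) = 2.
Multiply by 6: 2·(2E) − 3·(2E) + 6·(22 + x) = 12, i.e. 132 + 6x − (132 + 4x) = 12.
Collecting terms: 2x = 12, so x = 6.
Then 2E = 132 + 4·6 = 156, so E = 78, V = 2E/3 = 52, F = 22 + 6 = 28.

6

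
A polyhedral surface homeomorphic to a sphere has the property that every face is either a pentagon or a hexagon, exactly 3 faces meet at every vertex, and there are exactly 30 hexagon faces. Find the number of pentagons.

Let x be the number of pentagons; then F = 30 + x.
Edge–face incidences: 2E = 6·30 + 5·x = 180 + 5x.
Every vertex has degree 3, so 3V = 2E.
Euler: V − E + F = 2 ⇒ (2E)/3 − E + (30 + x) = 2.
Multiply by 6: 2·(2E) − 3·(2E) + 6·(30 + x) = 12, i.e. 180 + 6x − (180 + 5x) = 12.
Collecting terms: x = 12.
Then 2E = 180 + 5·12 = 240, so E = 120, V = 2E/3 = 80, F = 30 + 12 = 42.

12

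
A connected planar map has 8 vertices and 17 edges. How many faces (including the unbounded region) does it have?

Euler's formula for a connected plane graph: V − E + F = 2, so F = 2 − 8 + 17 = 11.

11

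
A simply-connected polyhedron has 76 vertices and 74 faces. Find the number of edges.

Here V − E + F = 2.
E = V + F − (2) = 76 + 74 − (2) = 148.

148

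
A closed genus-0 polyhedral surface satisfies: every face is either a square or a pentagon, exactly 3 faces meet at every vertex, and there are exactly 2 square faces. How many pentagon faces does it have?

Let x be the number of pentagons; then F = 2 + x.
Edge–face incidences: 2E = 4·2 + 5·x = 8 + 5x.
Every vertex has degree 3, so 3V = 2E.
Euler: V − E + F = 2 ⇒ (2E)/3 − E + (2 + x) = 2.
Multiply by 6: 2·(2E) − 3·(2E) + 6·(2 + x) = 12, i.e. 12 + 6x − (8 + 5x) = 12.
Collecting terms: x + 4 = 12, so x = 8.
Then 2E = 8 + 5·8 = 48, so E = 24, V = 2E/3 = 16, F = 2 + 8 = 10.

8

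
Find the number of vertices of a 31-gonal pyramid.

32

A pyramid on an n-gon base has one n-gon and n triangles: V = 31 + 1 = 32, E = 2·31 = 62, F = 31 + 1 = 32.
Check: V − E + F = 32 − 62 + 32 = 2.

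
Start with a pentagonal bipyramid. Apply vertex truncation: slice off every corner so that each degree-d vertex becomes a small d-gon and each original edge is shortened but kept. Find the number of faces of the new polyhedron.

The base solid has V = 7, E = 15, F = 10.
Truncation replaces each original edge-end by a new vertex, so V′ = 2E = 30.
Each original edge survives, and each old vertex of degree d contributes d new edges; summing degrees gives Σd = 2E, so E′ = E + 2E = 3E = 45.
Each original face survives and each original vertex becomes one new face: F′ = F + V = 17.

17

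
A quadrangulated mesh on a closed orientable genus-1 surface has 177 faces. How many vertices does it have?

177

χ = 2 − 2·1 = 0, and every face is a square so 4F = 2E.
E = 4·177/2 = 354. Then V = 0 + E − F = 0 + 354 − 177 = 177.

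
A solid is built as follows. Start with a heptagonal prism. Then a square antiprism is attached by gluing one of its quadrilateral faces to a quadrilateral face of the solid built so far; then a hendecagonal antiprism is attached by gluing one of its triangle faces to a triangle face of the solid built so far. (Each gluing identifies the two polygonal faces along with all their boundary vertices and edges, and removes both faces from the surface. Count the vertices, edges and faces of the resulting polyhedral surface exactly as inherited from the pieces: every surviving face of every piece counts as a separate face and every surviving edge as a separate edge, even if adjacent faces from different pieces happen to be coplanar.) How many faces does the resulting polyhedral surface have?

A heptagonal prism: V=14, E=21, F=9.
Attach a square antiprism (V=8, E=16, F=10) along a 4-gon: merge 4 vertices and 4 edges, delete both glued faces → V=18, E=33, F=17.
Attach a hendecagonal antiprism (V=22, E=44, F=24) along a 3-gon: merge 3 vertices and 3 edges, delete both glued faces → V=37, E=74, F=39.
Check: V − E + F = 37 − 74 + 39 = 2.

39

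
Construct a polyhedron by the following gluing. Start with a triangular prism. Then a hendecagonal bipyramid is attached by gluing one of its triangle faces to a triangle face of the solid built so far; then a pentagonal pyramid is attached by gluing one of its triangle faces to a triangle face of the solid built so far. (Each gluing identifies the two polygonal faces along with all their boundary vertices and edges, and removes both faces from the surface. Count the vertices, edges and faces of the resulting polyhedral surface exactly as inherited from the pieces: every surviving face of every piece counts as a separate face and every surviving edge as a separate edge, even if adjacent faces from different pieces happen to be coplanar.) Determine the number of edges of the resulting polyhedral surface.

46

A triangular prism: V=6, E=9, F=5.
Attach a hendecagonal bipyramid (V=13, E=33, F=22) along a 3-gon: merge 3 vertices and 3 edges, delete both glued faces → V=16, E=39, F=25.
Attach a pentagonal pyramid (V=6, E=10, F=6) along a 3-gon: merge 3 vertices and 3 edges, delete both glued faces → V=19, E=46, F=29.
Check: V − E + F = 19 − 46 + 29 = 2.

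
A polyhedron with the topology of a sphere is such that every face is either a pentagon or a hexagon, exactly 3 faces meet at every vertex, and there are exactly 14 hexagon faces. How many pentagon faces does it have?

12

Let x be the number of pentagons; then F = 14 + x.
Edge–face incidences: 2E = 6·14 + 5·x = 84 + 5x.
Every vertex has degree 3, so 3V = 2E.
Euler: V − E + F = 2 ⇒ (2E)/3 − E + (14 + x) = 2.
Multiply by 6: 2·(2E) − 3·(2E) + 6·(14 + x) = 12, i.e. 84 + 6x − (84 + 5x) = 12.
Collecting terms: x = 12.
Then 2E = 84 + 5·12 = 144, so E = 72, V = 2E/3 = 48, F = 14 + 12 = 26.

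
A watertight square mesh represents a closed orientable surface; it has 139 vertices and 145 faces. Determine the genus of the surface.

4

Every face is a square, so 2E = 4·145 = 580, giving E = 290.
χ = V − E + F = 139 − 290 + 145 = -6.
For a closed orientable surface χ = 2 − 2g, so g = (2 − (-6))/2 = 4.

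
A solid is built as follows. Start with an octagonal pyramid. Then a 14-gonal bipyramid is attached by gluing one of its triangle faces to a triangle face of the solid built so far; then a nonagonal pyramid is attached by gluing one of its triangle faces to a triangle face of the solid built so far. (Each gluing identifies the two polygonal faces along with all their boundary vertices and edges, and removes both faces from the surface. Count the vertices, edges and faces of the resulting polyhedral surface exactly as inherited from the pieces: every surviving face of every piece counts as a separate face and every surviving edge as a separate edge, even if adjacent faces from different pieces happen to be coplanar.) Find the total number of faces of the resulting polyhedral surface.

An octagonal pyramid: V=9, E=16, F=9.
Attach a 14-gonal bipyramid (V=16, E=42, F=28) along a 3-gon: merge 3 vertices and 3 edges, delete both glued faces → V=22, E=55, F=35.
Attach a nonagonal pyramid (V=10, E=18, F=10) along a 3-gon: merge 3 vertices and 3 edges, delete both glued faces → V=29, E=70, F=43.
Check: V − E + F = 29 − 70 + 43 = 2.

43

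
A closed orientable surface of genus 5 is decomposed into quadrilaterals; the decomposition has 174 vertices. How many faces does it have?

χ = 2 − 2·5 = -8, and every face is a square so 4F = 2E.
V − E + F = -8 with E = 4F/2 gives 174 − (4/2 − 1)·F = -8, so F = 182 and E = 364.

182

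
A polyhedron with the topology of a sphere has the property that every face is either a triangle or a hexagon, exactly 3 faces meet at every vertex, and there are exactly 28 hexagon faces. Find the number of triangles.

Let x be the number of triangles; then F = 28 + x.
Edge–face incidences: 2E = 6·28 + 3·x = 168 + 3x.
Every vertex has degree 3, so 3V = 2E.
Euler: V − E + F = 2 ⇒ (2E)/3 − E + (28 + x) = 2.
Multiply by 6: 2·(2E) − 3·(2E) + 6·(28 + x) = 12, i.e. 168 + 6x − (168 + 3x) = 12.
Collecting terms: 3x = 12, so x = 4.
Then 2E = 168 + 3·4 = 180, so E = 90, V = 2E/3 = 60, F = 28 + 4 = 32.

4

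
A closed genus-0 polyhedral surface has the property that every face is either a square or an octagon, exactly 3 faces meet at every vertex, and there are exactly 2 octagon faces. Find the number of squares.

8

Let x be the number of squares; then F = 2 + x.
Edge–face incidences: 2E = 8·2 + 4·x = 16 + 4x.
Every vertex has degree 3, so 3V = 2E.
Euler: V − E + F = 2 ⇒ (2E)/3 − E + (2 + x) = 2.
Multiply by 6: 2·(2E) − 3·(2E) + 6·(2 + x) = 12, i.e. 12 + 6x − (16 + 4x) = 12.
Collecting terms: 2x − 4 = 12, so 2x = 16, so x = 8.
Then 2E = 16 + 4·8 = 48, so E = 24, V = 2E/3 = 16, F = 2 + 8 = 10.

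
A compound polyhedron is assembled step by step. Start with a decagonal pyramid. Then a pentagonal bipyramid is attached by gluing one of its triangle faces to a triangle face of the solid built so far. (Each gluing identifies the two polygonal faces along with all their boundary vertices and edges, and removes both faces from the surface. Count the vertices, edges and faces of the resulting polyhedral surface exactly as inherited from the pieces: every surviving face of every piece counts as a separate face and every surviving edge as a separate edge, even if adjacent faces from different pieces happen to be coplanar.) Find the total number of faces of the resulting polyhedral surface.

19

A decagonal pyramid: V=11, E=20, F=11.
Attach a pentagonal bipyramid (V=7, E=15, F=10) along a 3-gon: merge 3 vertices and 3 edges, delete both glued faces → V=15, E=32, F=19.
Check: V − E + F = 15 − 32 + 19 = 2.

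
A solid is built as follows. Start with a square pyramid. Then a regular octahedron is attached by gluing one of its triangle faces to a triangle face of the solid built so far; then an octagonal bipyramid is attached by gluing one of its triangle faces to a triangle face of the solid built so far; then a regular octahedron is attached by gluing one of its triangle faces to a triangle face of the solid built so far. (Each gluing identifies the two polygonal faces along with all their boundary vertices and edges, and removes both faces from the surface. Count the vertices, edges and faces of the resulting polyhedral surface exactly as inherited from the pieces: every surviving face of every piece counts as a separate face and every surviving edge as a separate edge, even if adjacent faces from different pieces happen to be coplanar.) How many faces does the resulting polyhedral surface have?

31

A square pyramid: V=5, E=8, F=5.
Attach a regular octahedron (V=6, E=12, F=8) along a 3-gon: merge 3 vertices and 3 edges, delete both glued faces → V=8, E=17, F=11.
Attach an octagonal bipyramid (V=10, E=24, F=16) along a 3-gon: merge 3 vertices and 3 edges, delete both glued faces → V=15, E=38, F=25.
Attach a regular octahedron (V=6, E=12, F=8) along a 3-gon: merge 3 vertices and 3 edges, delete both glued faces → V=18, E=47, F=31.
Check: V − E + F = 18 − 47 + 31 = 2.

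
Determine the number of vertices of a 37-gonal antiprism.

An antiprism on an n-gon has two n-gon caps and 2n triangles: V = 2·37 = 74, E = 4·37 = 148, F = 2·37 + 2 = 76.
Check: V − E + F = 74 − 148 + 76 = 2.

74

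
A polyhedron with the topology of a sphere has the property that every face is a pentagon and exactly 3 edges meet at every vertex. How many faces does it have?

12

Each face has 5 edges and each edge borders two faces, so 2E = 5F.
Each vertex has degree 3, so 3V = 2E and hence V = 5F/3.
Euler: V − E + F = 2 ⇒ (5F/3) − (5F/2) + F = 2.
Multiply by 6: (10 − 15 + 6)F = 12, i.e. 1F = 12.
So F = 12, E = 5·12/2 = 30, V = 5·12/3 = 20.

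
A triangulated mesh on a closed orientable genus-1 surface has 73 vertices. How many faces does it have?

χ = 2 − 2·1 = 0, and every face is a triangle so 3F = 2E.
V − E + F = 0 with E = 3F/2 gives 73 − (3/2 − 1)·F = 0, so F = 146 and E = 219.

146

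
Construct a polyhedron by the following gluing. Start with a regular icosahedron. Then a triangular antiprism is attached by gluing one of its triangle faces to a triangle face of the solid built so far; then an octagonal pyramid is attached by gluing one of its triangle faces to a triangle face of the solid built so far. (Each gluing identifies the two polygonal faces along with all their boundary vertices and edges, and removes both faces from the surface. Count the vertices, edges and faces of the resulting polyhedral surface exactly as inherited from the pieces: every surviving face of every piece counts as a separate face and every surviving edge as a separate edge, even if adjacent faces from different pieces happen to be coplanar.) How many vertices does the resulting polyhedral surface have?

A regular icosahedron: V=12, E=30, F=20.
Attach a triangular antiprism (V=6, E=12, F=8) along a 3-gon: merge 3 vertices and 3 edges, delete both glued faces → V=15, E=39, F=26.
Attach an octagonal pyramid (V=9, E=16, F=9) along a 3-gon: merge 3 vertices and 3 edges, delete both glued faces → V=21, E=52, F=33.
Check: V − E + F = 21 − 52 + 33 = 2.

21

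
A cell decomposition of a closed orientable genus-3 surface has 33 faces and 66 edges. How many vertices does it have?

For a closed orientable surface of genus 3, χ = 2 − 2·3 = -4.
V = -4 + E − F = -4 + 66 − 33 = 29.

29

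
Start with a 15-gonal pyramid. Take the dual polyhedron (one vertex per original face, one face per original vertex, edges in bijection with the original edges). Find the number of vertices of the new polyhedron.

The base solid has V = 16, E = 30, F = 16.
The dual swaps V and F and preserves E: V′ = F = 16, E′ = E = 30, F′ = V = 16.

16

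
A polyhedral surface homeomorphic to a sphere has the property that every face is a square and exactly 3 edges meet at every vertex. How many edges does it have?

12

Each face has 4 edges and each edge borders two faces, so 2E = 4F.
Each vertex has degree 3, so 3V = 2E and hence V = 4F/3.
Euler: V − E + F = 2 ⇒ (4F/3) − (4F/2) + F = 2.
Multiply by 6: (8 − 12 + 6)F = 12, i.e. 2F = 12.
So F = 6, E = 4·6/2 = 12, V = 4·6/3 = 8.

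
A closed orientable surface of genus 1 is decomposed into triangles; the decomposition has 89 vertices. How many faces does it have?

178

χ = 2 − 2·1 = 0, and every face is a triangle so 3F = 2E.
V − E + F = 0 with E = 3F/2 gives 89 − (3/2 − 1)·F = 0, so F = 178 and E = 267.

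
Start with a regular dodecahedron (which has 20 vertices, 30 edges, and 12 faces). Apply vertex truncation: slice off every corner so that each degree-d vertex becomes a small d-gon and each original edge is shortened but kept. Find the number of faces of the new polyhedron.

Truncation replaces each original edge-end by a new vertex, so V′ = 2E = 60.
Each original edge survives, and each old vertex of degree d contributes d new edges; summing degrees gives Σd = 2E, so E′ = E + 2E = 3E = 90.
Each original face survives and each original vertex becomes one new face: F′ = F + V = 32.

32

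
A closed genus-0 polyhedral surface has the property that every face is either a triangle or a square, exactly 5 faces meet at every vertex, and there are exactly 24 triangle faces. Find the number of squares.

Let x be the number of squares; then F = 24 + x.
Edge–face incidences: 2E = 3·24 + 4·x = 72 + 4x.
Every vertex has degree 5, so 5V = 2E.
Euler: V − E + F = 2 ⇒ (2E)/5 − E + (24 + x) = 2.
Multiply by 10: 2·(2E) − 5·(2E) + 10·(24 + x) = 20, i.e. 240 + 10x − 3·(72 + 4x) = 20.
Collecting terms: −2x + 24 = 20, so −2x = −4, so x = 2.
Then 2E = 72 + 4·2 = 80, so E = 40, V = 2E/5 = 16, F = 24 + 2 = 26.

2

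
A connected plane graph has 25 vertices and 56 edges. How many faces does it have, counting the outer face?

Euler's formula for a connected plane graph: V − E + F = 2, so F = 2 − 25 + 56 = 33.

33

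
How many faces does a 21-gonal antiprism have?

An antiprism on an n-gon has two n-gon caps and 2n triangles: V = 2·21 = 42, E = 4·21 = 84, F = 2·21 + 2 = 44.
Check: V − E + F = 42 − 84 + 44 = 2.

44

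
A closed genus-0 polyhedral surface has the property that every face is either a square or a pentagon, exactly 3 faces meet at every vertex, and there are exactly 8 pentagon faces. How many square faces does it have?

Let x be the number of squares; then F = 8 + x.
Edge–face incidences: 2E = 5·8 + 4·x = 40 + 4x.
Every vertex has degree 3, so 3V = 2E.
Euler: V − E + F = 2 ⇒ (2E)/3 − E + (8 + x) = 2.
Multiply by 6: 2·(2E) − 3·(2E) + 6·(8 + x) = 12, i.e. 48 + 6x − (40 + 4x) = 12.
Collecting terms: 2x + 8 = 12, so 2x = 4, so x = 2.
Then 2E = 40 + 4·2 = 48, so E = 24, V = 2E/3 = 16, F = 8 + 2 = 10.

2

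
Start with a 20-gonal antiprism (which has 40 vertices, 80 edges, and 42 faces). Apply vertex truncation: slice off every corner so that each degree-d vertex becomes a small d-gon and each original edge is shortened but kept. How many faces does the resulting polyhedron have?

82

Truncation replaces each original edge-end by a new vertex, so V′ = 2E = 160.
Each original edge survives, and each old vertex of degree d contributes d new edges; summing degrees gives Σd = 2E, so E′ = E + 2E = 3E = 240.
Each original face survives and each original vertex becomes one new face: F′ = F + V = 82.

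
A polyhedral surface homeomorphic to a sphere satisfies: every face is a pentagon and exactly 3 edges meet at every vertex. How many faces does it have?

12

Each face has 5 edges and each edge borders two faces, so 2E = 5F.
Each vertex has degree 3, so 3V = 2E and hence V = 5F/3.
Euler: V − E + F = 2 ⇒ (5F/3) − (5F/2) + F = 2.
Multiply by 6: (10 − 15 + 6)F = 12, i.e. 1F = 12.
So F = 12, E = 5·12/2 = 30, V = 5·12/3 = 20.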